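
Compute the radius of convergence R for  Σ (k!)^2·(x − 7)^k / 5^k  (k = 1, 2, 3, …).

The ratio of consecutive coefficients is (k+1)² · 1/5 → ∞.
The terms grow without bound for any (x − 7) ≠ 0, so R = 0 (convergence only at x = 7).

R = 0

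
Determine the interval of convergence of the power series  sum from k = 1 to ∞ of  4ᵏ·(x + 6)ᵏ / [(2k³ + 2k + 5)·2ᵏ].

Ratio test: |a_{k+1}/a_k| = [(2k³ + 2k + 5)/(2(k+1)³ + 2(k+1) + 5)] · 4/2 → 2 as k → ∞.
The series converges when 2 · |x + 6| < 1, giving R = 1/2.
Check x = -11/2: absolute convergence follows by limit comparison with Σ 1/k³.
When x = -13/2, the series is dominated by a constant times Σ 1/k³, which converges (p = 3 > 1).

[-13/2, -11/2]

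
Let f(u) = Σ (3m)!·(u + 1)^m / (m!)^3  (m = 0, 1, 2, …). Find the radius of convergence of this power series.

By the ratio test, |a_{m+1}/a_m| = (3m+1)·(3m+2)·(3m+3)/(m+1)³ → 27.
The series converges when 27 · |u + 1| < 1, giving R = 1/27.

R = 1/27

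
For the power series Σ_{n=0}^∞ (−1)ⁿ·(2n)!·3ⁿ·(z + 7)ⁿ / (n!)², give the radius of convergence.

Ratio test: |a_{n+1}/a_n| = (2n+1)·(2n+2)/(n+1)² · 3 → 12 as n → ∞.
Hence the series converges for |z + 7| < 1/(12) = 1/12, so the radius of convergence is 1/12.

R = 1/12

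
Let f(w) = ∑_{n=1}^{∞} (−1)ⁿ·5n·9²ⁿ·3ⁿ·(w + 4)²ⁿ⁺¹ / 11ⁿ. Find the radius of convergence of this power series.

R = √33/27

Apply the ratio test: |a_{n+1}| / |a_n| = [5(n+1)/5n] · 81·3/11, which tends to 243/11 as n → ∞.
Since the exponent of (w + 4) increases by 2 each term, convergence requires |w + 4|² < 11/243, hence R = √33/27.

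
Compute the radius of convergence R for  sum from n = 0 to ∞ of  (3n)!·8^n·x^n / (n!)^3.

R = 1/216

By the ratio test, |a_{n+1}/a_n| = (3n+1)·(3n+2)·(3n+3)/(n+1)³ · 8 → 216.
Hence the series converges for |x| < 1/(216) = 1/216, so the radius of convergence is 1/216.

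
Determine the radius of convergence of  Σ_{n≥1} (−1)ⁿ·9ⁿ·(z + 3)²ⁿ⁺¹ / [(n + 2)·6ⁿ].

Ratio test: |a_{n+1}/a_n| = [(n + 2)/((n+1) + 2)] · 9/6 → 3/2 as n → ∞.
Since the exponent of (z + 3) increases by 2 each term, convergence requires |z + 3|² < 2/3, hence R = √6/3.

R = √6/3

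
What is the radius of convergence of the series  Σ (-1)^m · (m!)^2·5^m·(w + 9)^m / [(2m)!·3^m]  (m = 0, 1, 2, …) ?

R = 12/5

The ratio of consecutive coefficients is (m+1)²/[(2m+1)·(2m+2)] · 5/3 → 5/12.
The series converges when 5/12 · |w + 9| < 1, giving R = 12/5.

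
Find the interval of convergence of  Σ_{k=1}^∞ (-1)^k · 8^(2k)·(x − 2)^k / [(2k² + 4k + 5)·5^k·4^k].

By the ratio test, |a_{k+1}/a_k| = [(2k² + 4k + 5)/(2(k+1)² + 4(k+1) + 5)] · 64/(5·4) → 16/5.
Convergence for |x − 2| · 16/5 < 1, i.e. |x − 2| < 5/16. So R = 5/16.
When x = 37/16, the terms are on the order of 1/k², so the series converges absolutely by comparison with the p-series (p = 2 > 1).
When x = 27/16, absolute convergence follows by limit comparison with Σ 1/k².

[27/16, 37/16]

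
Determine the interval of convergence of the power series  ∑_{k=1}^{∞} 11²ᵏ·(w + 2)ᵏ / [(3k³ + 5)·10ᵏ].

[-252/121, -232/121]

The ratio of consecutive coefficients is [(3k³ + 5)/(3(k+1)³ + 5)] · 121/10 → 121/10.
Thus R = 1/(121/10) = 10/121.
Check w = -232/121: the terms are on the order of 1/k³, so the series converges absolutely by comparison with the p-series (p = 3 > 1).
When w = -252/121, absolute convergence follows by limit comparison with Σ 1/k³.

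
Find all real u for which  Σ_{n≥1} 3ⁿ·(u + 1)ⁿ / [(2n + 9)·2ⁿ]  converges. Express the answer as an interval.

Apply the ratio test: |a_{n+1}| / |a_n| = [(2n + 9)/(2(n+1) + 9)] · 3/2, which tends to 3/2 as n → ∞.
Thus R = 1/(3/2) = 2/3.
When u = -1/3, comparison with the harmonic series Σ 1/n shows the series diverges.
Check u = -5/3: an alternating series whose terms decrease to 0 in absolute value, so it converges by the Leibniz criterion.

[-5/3, -1/3)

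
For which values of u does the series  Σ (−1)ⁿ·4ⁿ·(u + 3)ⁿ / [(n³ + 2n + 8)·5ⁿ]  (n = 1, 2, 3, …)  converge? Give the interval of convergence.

[-17/4, -7/4]

By the ratio test, |a_{n+1}/a_n| = [(n³ + 2n + 8)/((n+1)³ + 2(n+1) + 8)] · 4/5 → 4/5.
Thus R = 1/(4/5) = 5/4.
When u = -7/4, the series is dominated by a constant times Σ 1/n³, which converges (p = 3 > 1).
At u = -17/4: the terms are on the order of 1/n³, so the series converges absolutely by comparison with the p-series (p = 3 > 1).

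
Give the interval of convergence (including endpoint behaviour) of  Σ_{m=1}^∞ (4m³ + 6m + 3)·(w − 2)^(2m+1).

(1, 3)

Ratio test: |a_{m+1}/a_m| = (4(m+1)³ + 6(m+1) + 3)/(4m³ + 6m + 3) → 1 as m → ∞.
Successive powers of (w − 2) differ by 2, so the series converges when |w − 2|² · 1 < 1, i.e. |w − 2| < √(1) = 1. So R = 1.
At w = 3: the terms do not tend to 0, so the series diverges.
At w = 1: the m-th term does not approach 0; divergence by the term test.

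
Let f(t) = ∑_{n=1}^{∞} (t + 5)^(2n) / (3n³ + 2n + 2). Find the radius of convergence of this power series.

R = 1

Apply the ratio test: |a_{n+1}| / |a_n| = (3n³ + 2n + 2)/(3(n+1)³ + 2(n+1) + 2), which tends to 1 as n → ∞.
Since the exponent of (t + 5) increases by 2 each term, convergence requires |t + 5|² < 1, hence R = 1.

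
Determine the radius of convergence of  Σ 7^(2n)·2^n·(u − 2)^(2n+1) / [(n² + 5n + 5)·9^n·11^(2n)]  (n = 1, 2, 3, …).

By the ratio test, |a_{n+1}/a_n| = [(n² + 5n + 5)/((n+1)² + 5(n+1) + 5)] · 49·2/(9·121) → 98/1089.
Since the exponent of (u − 2) increases by 2 each term, convergence requires |u − 2|² < 1089/98, hence R = 33√2/14.

R = 33√2/14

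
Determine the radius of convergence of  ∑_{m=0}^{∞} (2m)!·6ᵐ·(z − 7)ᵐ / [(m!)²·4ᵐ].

By the ratio test, |a_{m+1}/a_m| = (2m+1)·(2m+2)/(m+1)² · 6/4 → 6.
Hence the series converges for |z − 7| < 1/(6) = 1/6, so the radius of convergence is 1/6.

R = 1/6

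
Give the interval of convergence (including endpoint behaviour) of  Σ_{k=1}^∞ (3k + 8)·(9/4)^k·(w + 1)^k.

(-13/9, -5/9)

Apply the ratio test: |a_{k+1}| / |a_k| = [(3(k+1) + 8)/(3k + 8)] · 9/4, which tends to 9/4 as k → ∞.
The series converges when 9/4 · |w + 1| < 1, giving R = 4/9.
When w = -5/9, the terms do not tend to 0, so the series diverges.
At w = -13/9: the terms have absolute value of order k, which does not tend to 0, so the series diverges by the divergence test.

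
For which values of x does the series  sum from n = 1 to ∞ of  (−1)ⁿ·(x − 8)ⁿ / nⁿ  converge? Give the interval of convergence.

By the Cauchy root test, |a_n|^(1/n) = 1/n → 0.
The limit is 0 for every x, so R = ∞.

(−∞, ∞)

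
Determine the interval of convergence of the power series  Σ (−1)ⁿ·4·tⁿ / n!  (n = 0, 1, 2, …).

Ratio test: |a_{n+1}/a_n| = 4/4 · 1/(n+1) → 0 as n → ∞.
The limit is 0, so the series converges for all t; R = ∞.

(−∞, ∞)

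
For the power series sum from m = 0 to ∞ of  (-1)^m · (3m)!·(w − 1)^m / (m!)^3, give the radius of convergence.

Apply the ratio test: |a_{m+1}| / |a_m| = (3m+1)·(3m+2)·(3m+3)/(m+1)³, which tends to 27 as m → ∞.
Hence the series converges for |w − 1| < 1/(27) = 1/27, so the radius of convergence is 1/27.

R = 1/27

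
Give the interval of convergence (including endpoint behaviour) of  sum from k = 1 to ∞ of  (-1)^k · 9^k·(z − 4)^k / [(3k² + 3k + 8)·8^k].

By the ratio test, |a_{k+1}/a_k| = [(3k² + 3k + 8)/(3(k+1)² + 3(k+1) + 8)] · 9/8 → 9/8.
Hence the series converges for |z − 4| < 1/(9/8) = 8/9, so the radius of convergence is 8/9.
Endpoint z = 44/9: the series is dominated by a constant times Σ 1/k², which converges (p = 2 > 1).
When z = 28/9, the terms are on the order of 1/k², so the series converges absolutely by comparison with the p-series (p = 2 > 1).

[28/9, 44/9]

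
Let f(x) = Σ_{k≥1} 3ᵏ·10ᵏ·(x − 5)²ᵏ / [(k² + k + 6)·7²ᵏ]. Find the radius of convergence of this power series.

Apply the ratio test: |a_{k+1}| / |a_k| = [(k² + k + 6)/((k+1)² + (k+1) + 6)] · 3·10/49, which tends to 30/49 as k → ∞.
Successive powers of (x − 5) differ by 2, so the series converges when |x − 5|² · 30/49 < 1, i.e. |x − 5| < √(49/30). So R = 7√30/30.

R = 7√30/30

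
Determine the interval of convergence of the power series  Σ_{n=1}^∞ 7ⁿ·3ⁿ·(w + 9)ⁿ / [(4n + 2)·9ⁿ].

By the ratio test, |a_{n+1}/a_n| = [(4n + 2)/(4(n+1) + 2)] · 7·3/9 → 7/3.
Thus R = 1/(7/3) = 3/7.
At w = -60/7: comparison with the harmonic series Σ 1/n shows the series diverges.
At w = -66/7: the terms alternate in sign and decrease monotonically to 0 in absolute value (size ~ c/n), so the alternating series test gives convergence.

[-66/7, -60/7)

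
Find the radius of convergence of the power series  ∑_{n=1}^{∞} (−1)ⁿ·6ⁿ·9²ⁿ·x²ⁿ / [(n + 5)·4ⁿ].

R = √6/27

The ratio of consecutive coefficients is [(n + 5)/((n+1) + 5)] · 6·81/4 → 243/2.
Successive powers of x differ by 2, so the series converges when |x|² · 243/2 < 1, i.e. |x| < √(2/243). So R = √6/27.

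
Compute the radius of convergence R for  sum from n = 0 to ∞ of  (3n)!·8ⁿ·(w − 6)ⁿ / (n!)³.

R = 1/216

Apply the ratio test: |a_{n+1}| / |a_n| = (3n+1)·(3n+2)·(3n+3)/(n+1)³ · 8, which tends to 216 as n → ∞.
The series converges when 216 · |w − 6| < 1, giving R = 1/216.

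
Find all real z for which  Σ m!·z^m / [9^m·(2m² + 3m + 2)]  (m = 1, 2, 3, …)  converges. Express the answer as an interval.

Apply the ratio test: |a_{m+1}| / |a_m| = (m+1) · 1/9 · (2m² + 3m + 2)/(2(m+1)² + 3(m+1) + 2), which tends to ∞ as m → ∞.
The ratio grows without bound, so the series diverges whenever z ≠ 0; it converges only at z = 0. R = 0.

{0}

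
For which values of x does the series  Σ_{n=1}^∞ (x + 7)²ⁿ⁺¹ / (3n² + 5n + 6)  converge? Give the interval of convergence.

Apply the ratio test: |a_{n+1}| / |a_n| = (3n² + 5n + 6)/(3(n+1)² + 5(n+1) + 6), which tends to 1 as n → ∞.
Successive powers of (x + 7) differ by 2, so the series converges when |x + 7|² · 1 < 1, i.e. |x + 7| < √(1) = 1. So R = 1.
When x = -6, the terms are on the order of 1/n², so the series converges absolutely by comparison with the p-series (p = 2 > 1).
Check x = -8: absolute convergence follows by limit comparison with Σ 1/n².

[-8, -6]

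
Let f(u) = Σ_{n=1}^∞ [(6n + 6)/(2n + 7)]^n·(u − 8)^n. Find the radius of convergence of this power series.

Applying the root test, |a_n|^(1/n) = (6n + 6)/(2n + 7) → 3.
Thus R = 1/(3) = 1/3.

R = 1/3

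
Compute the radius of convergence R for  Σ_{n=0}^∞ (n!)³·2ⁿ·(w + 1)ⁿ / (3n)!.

R = 27/2

Apply the ratio test: |a_{n+1}| / |a_n| = (n+1)³/[(3n+1)·(3n+2)·(3n+3)] · 2, which tends to 2/27 as n → ∞.
The series converges when 2/27 · |w + 1| < 1, giving R = 27/2.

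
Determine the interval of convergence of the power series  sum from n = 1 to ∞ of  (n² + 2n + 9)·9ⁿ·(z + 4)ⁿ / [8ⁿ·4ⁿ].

(-68/9, -4/9)

The ratio of consecutive coefficients is [((n+1)² + 2(n+1) + 9)/(n² + 2n + 9)] · 9/(8·4) → 9/32.
Hence the series converges for |z + 4| < 1/(9/32) = 32/9, so the radius of convergence is 32/9.
Check z = -4/9: the terms do not tend to 0, so the series diverges.
Check z = -68/9: the terms do not tend to 0, so the series diverges.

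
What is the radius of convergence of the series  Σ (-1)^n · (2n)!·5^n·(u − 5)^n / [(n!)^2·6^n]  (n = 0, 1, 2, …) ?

The ratio of consecutive coefficients is (2n+1)·(2n+2)/(n+1)² · 5/6 → 10/3.
Hence the series converges for |u − 5| < 1/(10/3) = 3/10, so the radius of convergence is 3/10.

R = 3/10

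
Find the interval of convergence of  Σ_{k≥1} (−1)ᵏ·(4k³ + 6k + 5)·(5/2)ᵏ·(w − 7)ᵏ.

(33/5, 37/5)

Apply the ratio test: |a_{k+1}| / |a_k| = [(4(k+1)³ + 6(k+1) + 5)/(4k³ + 6k + 5)] · 5/2, which tends to 5/2 as k → ∞.
The series converges when 5/2 · |w − 7| < 1, giving R = 2/5.
Check w = 37/5: the k-th term does not approach 0; divergence by the term test.
When w = 33/5, the terms have absolute value of order k³, which does not tend to 0, so the series diverges by the divergence test.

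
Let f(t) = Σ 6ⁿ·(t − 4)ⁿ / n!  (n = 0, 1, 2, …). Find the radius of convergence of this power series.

R = ∞

Ratio test: |a_{n+1}/a_n| = 6 · 1/(n+1) → 0 as n → ∞.
The ratio tends to 0 regardless of t, hence R = ∞.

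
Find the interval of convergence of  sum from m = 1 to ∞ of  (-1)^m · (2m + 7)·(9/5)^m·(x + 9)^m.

(-86/9, -76/9)

The ratio of consecutive coefficients is [(2(m+1) + 7)/(2m + 7)] · 9/5 → 9/5.
Thus R = 1/(9/5) = 5/9.
Check x = -76/9: the m-th term does not approach 0; divergence by the term test.
Endpoint x = -86/9: the terms have absolute value of order m, which does not tend to 0, so the series diverges by the divergence test.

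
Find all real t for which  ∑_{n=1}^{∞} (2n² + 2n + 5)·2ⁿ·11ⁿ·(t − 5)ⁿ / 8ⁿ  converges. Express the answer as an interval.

(51/11, 59/11)

The ratio of consecutive coefficients is [(2(n+1)² + 2(n+1) + 5)/(2n² + 2n + 5)] · 2·11/8 → 11/4.
Hence the series converges for |t − 5| < 1/(11/4) = 4/11, so the radius of convergence is 4/11.
At t = 59/11: the terms do not tend to 0, so the series diverges.
When t = 51/11, the n-th term does not approach 0; divergence by the term test.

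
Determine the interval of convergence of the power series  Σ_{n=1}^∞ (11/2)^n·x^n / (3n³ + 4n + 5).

The ratio of consecutive coefficients is [(3n³ + 4n + 5)/(3(n+1)³ + 4(n+1) + 5)] · 11/2 → 11/2.
Convergence for |x| · 11/2 < 1, i.e. |x| < 2/11. So R = 2/11.
When x = 2/11, absolute convergence follows by limit comparison with Σ 1/n³.
When x = -2/11, the terms are on the order of 1/n³, so the series converges absolutely by comparison with the p-series (p = 3 > 1).

[-2/11, 2/11]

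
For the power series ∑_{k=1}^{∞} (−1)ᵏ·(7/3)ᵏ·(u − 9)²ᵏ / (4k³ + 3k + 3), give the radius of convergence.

R = √21/7

Ratio test: |a_{k+1}/a_k| = [(4k³ + 3k + 3)/(4(k+1)³ + 3(k+1) + 3)] · 7/3 → 7/3 as k → ∞.
Successive powers of (u − 9) differ by 2, so the series converges when |u − 9|² · 7/3 < 1, i.e. |u − 9| < √(3/7). So R = √21/7.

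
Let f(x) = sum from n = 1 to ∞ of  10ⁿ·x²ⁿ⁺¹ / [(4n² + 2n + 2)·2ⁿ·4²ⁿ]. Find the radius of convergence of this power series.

Ratio test: |a_{n+1}/a_n| = [(4n² + 2n + 2)/(4(n+1)² + 2(n+1) + 2)] · 10/(2·16) → 5/16 as n → ∞.
Writing y = x², the series in y has radius 16/5, so |x| < √(16/5) and R = 4√5/5.

R = 4√5/5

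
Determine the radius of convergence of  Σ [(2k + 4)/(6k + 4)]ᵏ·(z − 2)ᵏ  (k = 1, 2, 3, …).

Applying the root test, |a_k|^(1/k) = (2k + 4)/(6k + 4) → 1/3.
Hence the series converges for |z − 2| < 1/(1/3) = 3, so the radius of convergence is 3.

R = 3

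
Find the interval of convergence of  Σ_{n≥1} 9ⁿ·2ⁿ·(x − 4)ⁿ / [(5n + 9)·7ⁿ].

Apply the ratio test: |a_{n+1}| / |a_n| = [(5n + 9)/(5(n+1) + 9)] · 9·2/7, which tends to 18/7 as n → ∞.
Hence the series converges for |x − 4| < 1/(18/7) = 7/18, so the radius of convergence is 7/18.
When x = 79/18, the terms are asymptotic to a nonzero constant times 1/n, so the series diverges by limit comparison with Σ 1/n.
At x = 65/18: convergence follows from the alternating series test (terms decrease monotonically to 0).

[65/18, 79/18)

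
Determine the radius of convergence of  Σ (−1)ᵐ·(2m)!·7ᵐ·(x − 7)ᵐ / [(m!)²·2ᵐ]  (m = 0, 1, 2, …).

Ratio test: |a_{m+1}/a_m| = (2m+1)·(2m+2)/(m+1)² · 7/2 → 14 as m → ∞.
The series converges when 14 · |x − 7| < 1, giving R = 1/14.

R = 1/14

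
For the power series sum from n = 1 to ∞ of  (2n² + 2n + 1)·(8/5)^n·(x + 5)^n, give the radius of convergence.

R = 5/8

By the ratio test, |a_{n+1}/a_n| = [(2(n+1)² + 2(n+1) + 1)/(2n² + 2n + 1)] · 8/5 → 8/5.
The series converges when 8/5 · |x + 5| < 1, giving R = 5/8.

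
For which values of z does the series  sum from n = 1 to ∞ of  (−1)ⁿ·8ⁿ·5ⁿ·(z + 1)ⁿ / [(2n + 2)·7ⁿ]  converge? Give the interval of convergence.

Ratio test: |a_{n+1}/a_n| = [(2n + 2)/(2(n+1) + 2)] · 8·5/7 → 40/7 as n → ∞.
Convergence for |z + 1| · 40/7 < 1, i.e. |z + 1| < 7/40. So R = 7/40.
Check z = -33/40: the terms alternate in sign and decrease monotonically to 0 in absolute value (size ~ c/n), so the alternating series test gives convergence.
Check z = -47/40: the terms behave like c/n; limit comparison with the harmonic series gives divergence.

(-47/40, -33/40]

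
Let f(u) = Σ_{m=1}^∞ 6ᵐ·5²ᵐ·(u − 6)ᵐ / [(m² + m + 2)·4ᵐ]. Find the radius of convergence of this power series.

The ratio of consecutive coefficients is [(m² + m + 2)/((m+1)² + (m+1) + 2)] · 6·25/4 → 75/2.
Convergence for |u − 6| · 75/2 < 1, i.e. |u − 6| < 2/75. So R = 2/75.

R = 2/75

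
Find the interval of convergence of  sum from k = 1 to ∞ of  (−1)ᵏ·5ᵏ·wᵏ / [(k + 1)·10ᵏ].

By the ratio test, |a_{k+1}/a_k| = [(k + 1)/((k+1) + 1)] · 5/10 → 1/2.
Thus R = 1/(1/2) = 2.
When w = 2, convergence follows from the alternating series test (terms decrease monotonically to 0).
At w = -2: comparison with the harmonic series Σ 1/k shows the series diverges.

(-2, 2]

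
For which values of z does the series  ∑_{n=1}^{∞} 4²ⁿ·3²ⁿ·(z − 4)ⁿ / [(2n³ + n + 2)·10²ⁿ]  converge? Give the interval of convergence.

[119/36, 169/36]

Ratio test: |a_{n+1}/a_n| = [(2n³ + n + 2)/(2(n+1)³ + (n+1) + 2)] · 16·9/100 → 36/25 as n → ∞.
Thus R = 1/(36/25) = 25/36.
When z = 169/36, the series is dominated by a constant times Σ 1/n³, which converges (p = 3 > 1).
Endpoint z = 119/36: the series is dominated by a constant times Σ 1/n³, which converges (p = 3 > 1).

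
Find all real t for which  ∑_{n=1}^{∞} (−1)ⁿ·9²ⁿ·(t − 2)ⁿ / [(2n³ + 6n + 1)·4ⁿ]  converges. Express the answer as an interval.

Ratio test: |a_{n+1}/a_n| = [(2n³ + 6n + 1)/(2(n+1)³ + 6(n+1) + 1)] · 81/4 → 81/4 as n → ∞.
Convergence for |t − 2| · 81/4 < 1, i.e. |t − 2| < 4/81. So R = 4/81.
At t = 166/81: the terms are on the order of 1/n³, so the series converges absolutely by comparison with the p-series (p = 3 > 1).
Check t = 158/81: the series is dominated by a constant times Σ 1/n³, which converges (p = 3 > 1).

[158/81, 166/81]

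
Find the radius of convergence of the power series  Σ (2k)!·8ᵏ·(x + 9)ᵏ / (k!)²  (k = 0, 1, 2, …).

R = 1/32

Ratio test: |a_{k+1}/a_k| = (2k+1)·(2k+2)/(k+1)² · 8 → 32 as k → ∞.
Convergence for |x + 9| · 32 < 1, i.e. |x + 9| < 1/32. So R = 1/32.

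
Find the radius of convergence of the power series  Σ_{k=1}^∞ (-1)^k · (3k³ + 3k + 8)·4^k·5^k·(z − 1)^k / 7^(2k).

R = 49/20

The ratio of consecutive coefficients is [(3(k+1)³ + 3(k+1) + 8)/(3k³ + 3k + 8)] · 4·5/49 → 20/49.
Hence the series converges for |z − 1| < 1/(20/49) = 49/20, so the radius of convergence is 49/20.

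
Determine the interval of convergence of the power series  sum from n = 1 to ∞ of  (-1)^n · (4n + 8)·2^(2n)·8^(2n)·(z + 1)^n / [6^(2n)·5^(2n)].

Apply the ratio test: |a_{n+1}| / |a_n| = [(4(n+1) + 8)/(4n + 8)] · 4·64/(36·25), which tends to 64/225 as n → ∞.
Convergence for |z + 1| · 64/225 < 1, i.e. |z + 1| < 225/64. So R = 225/64.
Endpoint z = 161/64: the n-th term does not approach 0; divergence by the term test.
Endpoint z = -289/64: the n-th term does not approach 0; divergence by the term test.

(-289/64, 161/64)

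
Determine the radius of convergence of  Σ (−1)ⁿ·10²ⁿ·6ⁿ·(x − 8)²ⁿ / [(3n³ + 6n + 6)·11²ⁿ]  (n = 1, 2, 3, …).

R = 11√6/60

Apply the ratio test: |a_{n+1}| / |a_n| = [(3n³ + 6n + 6)/(3(n+1)³ + 6(n+1) + 6)] · 100·6/121, which tends to 600/121 as n → ∞.
Since the exponent of (x − 8) increases by 2 each term, convergence requires |x − 8|² < 121/600, hence R = 11√6/60.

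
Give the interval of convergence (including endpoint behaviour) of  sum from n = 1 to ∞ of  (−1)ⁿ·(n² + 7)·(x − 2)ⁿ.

The ratio of consecutive coefficients is ((n+1)² + 7)/(n² + 7) → 1.
So the series converges when |x − 2| < 1 and diverges when |x − 2| > 1; R = 1.
At x = 3: the n-th term does not approach 0; divergence by the term test.
At x = 1: the terms have absolute value of order n², which does not tend to 0, so the series diverges by the divergence test.

(1, 3)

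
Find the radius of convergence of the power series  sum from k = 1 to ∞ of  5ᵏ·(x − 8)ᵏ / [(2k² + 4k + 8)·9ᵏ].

Apply the ratio test: |a_{k+1}| / |a_k| = [(2k² + 4k + 8)/(2(k+1)² + 4(k+1) + 8)] · 5/9, which tends to 5/9 as k → ∞.
Thus R = 1/(5/9) = 9/5.

R = 9/5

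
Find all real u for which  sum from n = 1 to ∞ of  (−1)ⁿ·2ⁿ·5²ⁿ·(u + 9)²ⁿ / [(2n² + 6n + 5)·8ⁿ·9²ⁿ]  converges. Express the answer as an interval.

[-63/5, -27/5]

By the ratio test, |a_{n+1}/a_n| = [(2n² + 6n + 5)/(2(n+1)² + 6(n+1) + 5)] · 2·25/(8·81) → 25/324.
Writing y = (u + 9)², the series in y has radius 324/25, so |u + 9| < √(324/25) = 18/5 and R = 18/5.
Endpoint u = -27/5: absolute convergence follows by limit comparison with Σ 1/n².
When u = -63/5, the series is dominated by a constant times Σ 1/n², which converges (p = 2 > 1).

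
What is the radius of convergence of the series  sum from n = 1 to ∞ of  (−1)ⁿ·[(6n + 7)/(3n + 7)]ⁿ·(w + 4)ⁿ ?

R = 1/2

By the Cauchy root test, |a_n|^(1/n) = (6n + 7)/(3n + 7) → 2.
Hence the series converges for |w + 4| < 1/(2) = 1/2, so the radius of convergence is 1/2.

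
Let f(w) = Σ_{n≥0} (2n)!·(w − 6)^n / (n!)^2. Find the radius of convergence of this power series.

R = 1/4

Ratio test: |a_{n+1}/a_n| = (2n+1)·(2n+2)/(n+1)² → 4 as n → ∞.
Thus R = 1/(4) = 1/4.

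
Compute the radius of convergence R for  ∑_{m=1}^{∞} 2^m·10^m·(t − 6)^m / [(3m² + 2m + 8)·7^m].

Ratio test: |a_{m+1}/a_m| = [(3m² + 2m + 8)/(3(m+1)² + 2(m+1) + 8)] · 2·10/7 → 20/7 as m → ∞.
Convergence for |t − 6| · 20/7 < 1, i.e. |t − 6| < 7/20. So R = 7/20.

R = 7/20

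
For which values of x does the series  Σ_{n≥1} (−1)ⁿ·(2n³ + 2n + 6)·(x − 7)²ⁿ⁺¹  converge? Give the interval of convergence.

By the ratio test, |a_{n+1}/a_n| = (2(n+1)³ + 2(n+1) + 6)/(2n³ + 2n + 6) → 1.
Since the exponent of (x − 7) increases by 2 each term, convergence requires |x − 7|² < 1, hence R = 1.
Endpoint x = 8: the terms do not tend to 0, so the series diverges.
Endpoint x = 6: the terms have absolute value of order n³, which does not tend to 0, so the series diverges by the divergence test.

(6, 8)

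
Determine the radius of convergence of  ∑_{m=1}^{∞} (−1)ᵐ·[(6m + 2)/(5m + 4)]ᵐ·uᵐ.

R = 5/6

Applying the root test, |a_m|^(1/m) = (6m + 2)/(5m + 4) → 6/5.
The series converges when 6/5 · |u| < 1, giving R = 5/6.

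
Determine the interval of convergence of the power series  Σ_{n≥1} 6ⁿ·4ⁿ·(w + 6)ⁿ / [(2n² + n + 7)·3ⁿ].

The ratio of consecutive coefficients is [(2n² + n + 7)/(2(n+1)² + (n+1) + 7)] · 6·4/3 → 8.
Hence the series converges for |w + 6| < 1/(8) = 1/8, so the radius of convergence is 1/8.
Check w = -47/8: absolute convergence follows by limit comparison with Σ 1/n².
At w = -49/8: absolute convergence follows by limit comparison with Σ 1/n².

[-49/8, -47/8]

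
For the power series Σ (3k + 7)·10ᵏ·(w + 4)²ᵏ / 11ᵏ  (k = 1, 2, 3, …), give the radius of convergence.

The ratio of consecutive coefficients is [(3(k+1) + 7)/(3k + 7)] · 10/11 → 10/11.
Successive powers of (w + 4) differ by 2, so the series converges when |w + 4|² · 10/11 < 1, i.e. |w + 4| < √(11/10). So R = √110/10.

R = √110/10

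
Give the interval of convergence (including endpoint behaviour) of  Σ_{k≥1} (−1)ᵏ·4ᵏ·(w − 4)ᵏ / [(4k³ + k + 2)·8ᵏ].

[2, 6]

The ratio of consecutive coefficients is [(4k³ + k + 2)/(4(k+1)³ + (k+1) + 2)] · 4/8 → 1/2.
Convergence for |w − 4| · 1/2 < 1, i.e. |w − 4| < 2. So R = 2.
Endpoint w = 6: absolute convergence follows by limit comparison with Σ 1/k³.
When w = 2, the terms are on the order of 1/k³, so the series converges absolutely by comparison with the p-series (p = 3 > 1).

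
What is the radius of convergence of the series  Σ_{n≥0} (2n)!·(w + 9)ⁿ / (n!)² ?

Apply the ratio test: |a_{n+1}| / |a_n| = (2n+1)·(2n+2)/(n+1)², which tends to 4 as n → ∞.
Thus R = 1/(4) = 1/4.

R = 1/4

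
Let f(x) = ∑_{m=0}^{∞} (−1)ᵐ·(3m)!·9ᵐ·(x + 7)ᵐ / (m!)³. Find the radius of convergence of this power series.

R = 1/243

The ratio of consecutive coefficients is (3m+1)·(3m+2)·(3m+3)/(m+1)³ · 9 → 243.
Hence the series converges for |x + 7| < 1/(243) = 1/243, so the radius of convergence is 1/243.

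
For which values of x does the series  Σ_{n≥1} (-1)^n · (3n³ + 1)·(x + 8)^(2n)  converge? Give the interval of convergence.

The ratio of consecutive coefficients is (3(n+1)³ + 1)/(3n³ + 1) → 1.
Since the exponent of (x + 8) increases by 2 each term, convergence requires |x + 8|² < 1, hence R = 1.
Endpoint x = -7: the terms do not tend to 0, so the series diverges.
At x = -9: the terms do not tend to 0, so the series diverges.

(-9, -7)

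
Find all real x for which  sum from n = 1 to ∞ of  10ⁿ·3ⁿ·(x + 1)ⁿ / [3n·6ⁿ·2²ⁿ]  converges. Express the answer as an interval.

[-9/5, -1/5)

Apply the ratio test: |a_{n+1}| / |a_n| = [3n/3(n+1)] · 10·3/(6·4), which tends to 5/4 as n → ∞.
The series converges when 5/4 · |x + 1| < 1, giving R = 4/5.
When x = -1/5, the terms are asymptotic to a nonzero constant times 1/n, so the series diverges by limit comparison with Σ 1/n.
When x = -9/5, the terms alternate in sign and decrease monotonically to 0 in absolute value (size ~ c/n), so the alternating series test gives convergence.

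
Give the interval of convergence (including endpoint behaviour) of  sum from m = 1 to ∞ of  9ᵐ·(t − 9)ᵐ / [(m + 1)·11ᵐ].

By the ratio test, |a_{m+1}/a_m| = [(m + 1)/((m+1) + 1)] · 9/11 → 9/11.
Convergence for |t − 9| · 9/11 < 1, i.e. |t − 9| < 11/9. So R = 11/9.
When t = 92/9, comparison with the harmonic series Σ 1/m shows the series diverges.
Endpoint t = 70/9: the terms alternate in sign and decrease monotonically to 0 in absolute value (size ~ c/m), so the alternating series test gives convergence.

[70/9, 92/9)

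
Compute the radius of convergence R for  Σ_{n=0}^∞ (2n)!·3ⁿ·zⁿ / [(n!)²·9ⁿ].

By the ratio test, |a_{n+1}/a_n| = (2n+1)·(2n+2)/(n+1)² · 3/9 → 4/3.
The series converges when 4/3 · |z| < 1, giving R = 3/4.

R = 3/4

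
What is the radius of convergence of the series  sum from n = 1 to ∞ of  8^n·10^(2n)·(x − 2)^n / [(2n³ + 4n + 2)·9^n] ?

Apply the ratio test: |a_{n+1}| / |a_n| = [(2n³ + 4n + 2)/(2(n+1)³ + 4(n+1) + 2)] · 8·100/9, which tends to 800/9 as n → ∞.
Hence the series converges for |x − 2| < 1/(800/9) = 9/800, so the radius of convergence is 9/800.

R = 9/800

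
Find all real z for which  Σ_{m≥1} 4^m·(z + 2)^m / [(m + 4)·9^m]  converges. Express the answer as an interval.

[-17/4, 1/4)

By the ratio test, |a_{m+1}/a_m| = [(m + 4)/((m+1) + 4)] · 4/9 → 4/9.
Thus R = 1/(4/9) = 9/4.
Endpoint z = 1/4: the terms are asymptotic to a nonzero constant times 1/m, so the series diverges by limit comparison with Σ 1/m.
When z = -17/4, the terms alternate in sign and decrease monotonically to 0 in absolute value (size ~ c/m), so the alternating series test gives convergence.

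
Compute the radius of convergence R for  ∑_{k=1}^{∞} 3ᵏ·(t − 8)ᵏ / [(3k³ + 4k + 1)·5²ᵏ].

R = 25/3

The ratio of consecutive coefficients is [(3k³ + 4k + 1)/(3(k+1)³ + 4(k+1) + 1)] · 3/25 → 3/25.
Hence the series converges for |t − 8| < 1/(3/25) = 25/3, so the radius of convergence is 25/3.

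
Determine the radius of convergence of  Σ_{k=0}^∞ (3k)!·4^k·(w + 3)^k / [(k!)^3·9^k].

Apply the ratio test: |a_{k+1}| / |a_k| = (3k+1)·(3k+2)·(3k+3)/(k+1)³ · 4/9, which tends to 12 as k → ∞.
Thus R = 1/(12) = 1/12.

R = 1/12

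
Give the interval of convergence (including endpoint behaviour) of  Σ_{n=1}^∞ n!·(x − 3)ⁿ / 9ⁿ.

Apply the ratio test: |a_{n+1}| / |a_n| = (n+1) · 1/9, which tends to ∞ as n → ∞.
The ratio grows without bound, so the series diverges whenever (x − 3) ≠ 0; it converges only at x = 3. R = 0.

{3}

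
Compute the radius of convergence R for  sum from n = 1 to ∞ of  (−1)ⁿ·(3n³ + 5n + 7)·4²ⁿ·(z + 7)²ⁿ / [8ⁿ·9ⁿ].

R = 3√2/2

Ratio test: |a_{n+1}/a_n| = [(3(n+1)³ + 5(n+1) + 7)/(3n³ + 5n + 7)] · 16/(8·9) → 2/9 as n → ∞.
Writing y = (z + 7)², the series in y has radius 9/2, so |z + 7| < √(9/2) and R = 3√2/2.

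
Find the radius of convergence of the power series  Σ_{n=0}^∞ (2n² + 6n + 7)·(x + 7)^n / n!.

R = ∞

The ratio of consecutive coefficients is (2(n+1)² + 6(n+1) + 7)/(2n² + 6n + 7) · 1/(n+1) → 0.
The ratio tends to 0 regardless of x, hence R = ∞.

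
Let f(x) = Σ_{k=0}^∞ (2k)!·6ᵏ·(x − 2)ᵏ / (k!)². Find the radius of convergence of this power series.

R = 1/24

The ratio of consecutive coefficients is (2k+1)·(2k+2)/(k+1)² · 6 → 24.
Thus R = 1/(24) = 1/24.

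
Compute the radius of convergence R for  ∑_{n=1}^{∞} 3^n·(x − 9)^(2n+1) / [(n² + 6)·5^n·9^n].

The ratio of consecutive coefficients is [(n² + 6)/((n+1)² + 6)] · 3/(5·9) → 1/15.
Since the exponent of (x − 9) increases by 2 each term, convergence requires |x − 9|² < 15, hence R = √15.

R = √15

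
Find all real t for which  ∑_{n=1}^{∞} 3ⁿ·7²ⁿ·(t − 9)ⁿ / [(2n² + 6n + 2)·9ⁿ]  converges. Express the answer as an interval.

The ratio of consecutive coefficients is [(2n² + 6n + 2)/(2(n+1)² + 6(n+1) + 2)] · 3·49/9 → 49/3.
Thus R = 1/(49/3) = 3/49.
When t = 444/49, absolute convergence follows by limit comparison with Σ 1/n².
Endpoint t = 438/49: absolute convergence follows by limit comparison with Σ 1/n².

[438/49, 444/49]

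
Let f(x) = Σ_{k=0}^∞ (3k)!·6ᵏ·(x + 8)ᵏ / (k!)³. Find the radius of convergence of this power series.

R = 1/162

Ratio test: |a_{k+1}/a_k| = (3k+1)·(3k+2)·(3k+3)/(k+1)³ · 6 → 162 as k → ∞.
Convergence for |x + 8| · 162 < 1, i.e. |x + 8| < 1/162. So R = 1/162.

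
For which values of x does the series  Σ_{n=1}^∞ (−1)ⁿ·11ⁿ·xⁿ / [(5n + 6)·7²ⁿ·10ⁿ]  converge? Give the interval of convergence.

(-490/11, 490/11]

Apply the ratio test: |a_{n+1}| / |a_n| = [(5n + 6)/(5(n+1) + 6)] · 11/(49·10), which tends to 11/490 as n → ∞.
Hence the series converges for |x| < 1/(11/490) = 490/11, so the radius of convergence is 490/11.
At x = 490/11: an alternating series whose terms decrease to 0 in absolute value, so it converges by the Leibniz criterion.
When x = -490/11, the terms are asymptotic to a nonzero constant times 1/n, so the series diverges by limit comparison with Σ 1/n.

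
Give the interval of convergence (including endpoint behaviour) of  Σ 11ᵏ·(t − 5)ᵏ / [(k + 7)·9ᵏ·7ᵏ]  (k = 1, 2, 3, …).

By the ratio test, |a_{k+1}/a_k| = [(k + 7)/((k+1) + 7)] · 11/(9·7) → 11/63.
Hence the series converges for |t − 5| < 1/(11/63) = 63/11, so the radius of convergence is 63/11.
When t = 118/11, comparison with the harmonic series Σ 1/k shows the series diverges.
Check t = -8/11: the terms alternate in sign and decrease monotonically to 0 in absolute value (size ~ c/k), so the alternating series test gives convergence.

[-8/11, 118/11)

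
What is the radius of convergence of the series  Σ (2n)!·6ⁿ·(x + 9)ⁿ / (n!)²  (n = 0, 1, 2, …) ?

R = 1/24

The ratio of consecutive coefficients is (2n+1)·(2n+2)/(n+1)² · 6 → 24.
Convergence for |x + 9| · 24 < 1, i.e. |x + 9| < 1/24. So R = 1/24.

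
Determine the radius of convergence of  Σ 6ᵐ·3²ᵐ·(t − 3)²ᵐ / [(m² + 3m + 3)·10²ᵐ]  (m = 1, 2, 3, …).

R = 5√6/9

Apply the ratio test: |a_{m+1}| / |a_m| = [(m² + 3m + 3)/((m+1)² + 3(m+1) + 3)] · 6·9/100, which tends to 27/50 as m → ∞.
Since the exponent of (t − 3) increases by 2 each term, convergence requires |t − 3|² < 50/27, hence R = 5√6/9.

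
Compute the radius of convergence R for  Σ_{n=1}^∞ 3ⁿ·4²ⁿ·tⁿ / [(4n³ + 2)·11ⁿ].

R = 11/48

Apply the ratio test: |a_{n+1}| / |a_n| = [(4n³ + 2)/(4(n+1)³ + 2)] · 3·16/11, which tends to 48/11 as n → ∞.
Hence the series converges for |t| < 1/(48/11) = 11/48, so the radius of convergence is 11/48.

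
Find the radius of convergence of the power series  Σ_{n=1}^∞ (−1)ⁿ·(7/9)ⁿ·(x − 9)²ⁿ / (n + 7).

R = 3√7/7

By the ratio test, |a_{n+1}/a_n| = [(n + 7)/((n+1) + 7)] · 7/9 → 7/9.
Since the exponent of (x − 9) increases by 2 each term, convergence requires |x − 9|² < 9/7, hence R = 3√7/7.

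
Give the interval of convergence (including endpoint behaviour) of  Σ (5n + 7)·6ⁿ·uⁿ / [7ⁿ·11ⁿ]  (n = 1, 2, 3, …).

Apply the ratio test: |a_{n+1}| / |a_n| = [(5(n+1) + 7)/(5n + 7)] · 6/(7·11), which tends to 6/77 as n → ∞.
Convergence for |u| · 6/77 < 1, i.e. |u| < 77/6. So R = 77/6.
Check u = 77/6: the n-th term does not approach 0; divergence by the term test.
When u = -77/6, the terms do not tend to 0, so the series diverges.

(-77/6, 77/6)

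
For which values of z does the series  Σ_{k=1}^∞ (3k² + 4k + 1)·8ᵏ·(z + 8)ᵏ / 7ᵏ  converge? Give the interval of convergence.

(-71/8, -57/8)

Apply the ratio test: |a_{k+1}| / |a_k| = [(3(k+1)² + 4(k+1) + 1)/(3k² + 4k + 1)] · 8/7, which tends to 8/7 as k → ∞.
The series converges when 8/7 · |z + 8| < 1, giving R = 7/8.
When z = -57/8, the terms do not tend to 0, so the series diverges.
When z = -71/8, the terms do not tend to 0, so the series diverges.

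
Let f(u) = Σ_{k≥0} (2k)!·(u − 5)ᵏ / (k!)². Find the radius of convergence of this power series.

R = 1/4

Ratio test: |a_{k+1}/a_k| = (2k+1)·(2k+2)/(k+1)² → 4 as k → ∞.
Thus R = 1/(4) = 1/4.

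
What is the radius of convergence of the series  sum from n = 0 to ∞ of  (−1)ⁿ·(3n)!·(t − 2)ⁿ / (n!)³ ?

R = 1/27

The ratio of consecutive coefficients is (3n+1)·(3n+2)·(3n+3)/(n+1)³ → 27.
Thus R = 1/(27) = 1/27.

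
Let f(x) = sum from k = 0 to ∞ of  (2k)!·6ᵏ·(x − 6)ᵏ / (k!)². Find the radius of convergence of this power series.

R = 1/24

By the ratio test, |a_{k+1}/a_k| = (2k+1)·(2k+2)/(k+1)² · 6 → 24.
The series converges when 24 · |x − 6| < 1, giving R = 1/24.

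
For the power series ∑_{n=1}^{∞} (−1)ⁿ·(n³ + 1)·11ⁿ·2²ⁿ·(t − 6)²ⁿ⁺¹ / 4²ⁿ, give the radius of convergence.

By the ratio test, |a_{n+1}/a_n| = [((n+1)³ + 1)/(n³ + 1)] · 11·4/16 → 11/4.
Successive powers of (t − 6) differ by 2, so the series converges when |t − 6|² · 11/4 < 1, i.e. |t − 6| < √(4/11). So R = 2√11/11.

R = 2√11/11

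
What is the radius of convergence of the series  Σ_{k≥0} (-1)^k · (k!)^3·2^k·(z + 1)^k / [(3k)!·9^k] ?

R = 243/2

Apply the ratio test: |a_{k+1}| / |a_k| = (k+1)³/[(3k+1)·(3k+2)·(3k+3)] · 2/9, which tends to 2/243 as k → ∞.
Thus R = 1/(2/243) = 243/2.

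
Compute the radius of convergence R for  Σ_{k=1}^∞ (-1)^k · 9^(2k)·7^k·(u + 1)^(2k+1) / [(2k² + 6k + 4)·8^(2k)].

R = 8√7/63

Apply the ratio test: |a_{k+1}| / |a_k| = [(2k² + 6k + 4)/(2(k+1)² + 6(k+1) + 4)] · 81·7/64, which tends to 567/64 as k → ∞.
Successive powers of (u + 1) differ by 2, so the series converges when |u + 1|² · 567/64 < 1, i.e. |u + 1| < √(64/567). So R = 8√7/63.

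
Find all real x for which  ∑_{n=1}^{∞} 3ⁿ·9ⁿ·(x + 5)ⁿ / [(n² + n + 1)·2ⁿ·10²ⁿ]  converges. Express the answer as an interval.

Apply the ratio test: |a_{n+1}| / |a_n| = [(n² + n + 1)/((n+1)² + (n+1) + 1)] · 3·9/(2·100), which tends to 27/200 as n → ∞.
The series converges when 27/200 · |x + 5| < 1, giving R = 200/27.
When x = 65/27, the terms are on the order of 1/n², so the series converges absolutely by comparison with the p-series (p = 2 > 1).
At x = -335/27: the terms are on the order of 1/n², so the series converges absolutely by comparison with the p-series (p = 2 > 1).

[-335/27, 65/27]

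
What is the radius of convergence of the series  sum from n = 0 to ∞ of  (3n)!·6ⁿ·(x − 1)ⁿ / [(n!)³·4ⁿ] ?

Apply the ratio test: |a_{n+1}| / |a_n| = (3n+1)·(3n+2)·(3n+3)/(n+1)³ · 6/4, which tends to 81/2 as n → ∞.
Hence the series converges for |x − 1| < 1/(81/2) = 2/81, so the radius of convergence is 2/81.

R = 2/81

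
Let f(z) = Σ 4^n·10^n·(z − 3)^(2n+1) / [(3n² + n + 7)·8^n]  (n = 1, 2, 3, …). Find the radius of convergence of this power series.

R = √5/5

The ratio of consecutive coefficients is [(3n² + n + 7)/(3(n+1)² + (n+1) + 7)] · 4·10/8 → 5.
Successive powers of (z − 3) differ by 2, so the series converges when |z − 3|² · 5 < 1, i.e. |z − 3| < √(1/5). So R = √5/5.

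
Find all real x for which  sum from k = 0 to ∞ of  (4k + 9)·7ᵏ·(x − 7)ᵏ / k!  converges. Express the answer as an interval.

(−∞, ∞)

By the ratio test, |a_{k+1}/a_k| = (4(k+1) + 9)/(4k + 9) · 7 · 1/(k+1) → 0.
The ratio tends to 0 regardless of x, hence R = ∞.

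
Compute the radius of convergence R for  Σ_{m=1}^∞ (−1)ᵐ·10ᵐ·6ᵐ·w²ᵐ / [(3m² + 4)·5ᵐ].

Ratio test: |a_{m+1}/a_m| = [(3m² + 4)/(3(m+1)² + 4)] · 10·6/5 → 12 as m → ∞.
Since the exponent of w increases by 2 each term, convergence requires |w|² < 1/12, hence R = √3/6.

R = √3/6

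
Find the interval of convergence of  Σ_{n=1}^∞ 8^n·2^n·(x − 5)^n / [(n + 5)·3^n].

[77/16, 83/16)

By the ratio test, |a_{n+1}/a_n| = [(n + 5)/((n+1) + 5)] · 8·2/3 → 16/3.
The series converges when 16/3 · |x − 5| < 1, giving R = 3/16.
Check x = 83/16: the terms behave like c/n; limit comparison with the harmonic series gives divergence.
When x = 77/16, the terms alternate in sign and decrease monotonically to 0 in absolute value (size ~ c/n), so the alternating series test gives convergence.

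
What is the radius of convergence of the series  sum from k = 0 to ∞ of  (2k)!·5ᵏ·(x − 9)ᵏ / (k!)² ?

R = 1/20

Apply the ratio test: |a_{k+1}| / |a_k| = (2k+1)·(2k+2)/(k+1)² · 5, which tends to 20 as k → ∞.
Thus R = 1/(20) = 1/20.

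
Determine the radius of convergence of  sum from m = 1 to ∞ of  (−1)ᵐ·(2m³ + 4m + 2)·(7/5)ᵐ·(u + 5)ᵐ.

R = 5/7

By the ratio test, |a_{m+1}/a_m| = [(2(m+1)³ + 4(m+1) + 2)/(2m³ + 4m + 2)] · 7/5 → 7/5.
The series converges when 7/5 · |u + 5| < 1, giving R = 5/7.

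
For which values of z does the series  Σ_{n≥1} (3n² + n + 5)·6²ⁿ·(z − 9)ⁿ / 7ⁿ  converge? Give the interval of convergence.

Ratio test: |a_{n+1}/a_n| = [(3(n+1)² + (n+1) + 5)/(3n² + n + 5)] · 36/7 → 36/7 as n → ∞.
Thus R = 1/(36/7) = 7/36.
At z = 331/36: the terms have absolute value of order n², which does not tend to 0, so the series diverges by the divergence test.
Endpoint z = 317/36: the terms do not tend to 0, so the series diverges.

(317/36, 331/36)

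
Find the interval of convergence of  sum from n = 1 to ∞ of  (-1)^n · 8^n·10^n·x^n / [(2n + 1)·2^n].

(-1/40, 1/40]

Apply the ratio test: |a_{n+1}| / |a_n| = [(2n + 1)/(2(n+1) + 1)] · 8·10/2, which tends to 40 as n → ∞.
The series converges when 40 · |x| < 1, giving R = 1/40.
Endpoint x = 1/40: an alternating series whose terms decrease to 0 in absolute value, so it converges by the Leibniz criterion.
When x = -1/40, comparison with the harmonic series Σ 1/n shows the series diverges.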